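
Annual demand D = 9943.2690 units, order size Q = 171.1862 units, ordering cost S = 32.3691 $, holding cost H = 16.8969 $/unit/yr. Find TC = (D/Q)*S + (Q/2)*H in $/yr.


Ordering cost = D*S/Q = 1880.1438
Holding cost = Q*H/2 = 1446.2581
TC = 1880.1438 + 1446.2581 = 3326.4018

3326.4018 $/yr


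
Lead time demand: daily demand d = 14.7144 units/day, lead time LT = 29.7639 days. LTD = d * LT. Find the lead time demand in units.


LTD = 14.7144 * 29.7639 = 437.9579

437.9579 units


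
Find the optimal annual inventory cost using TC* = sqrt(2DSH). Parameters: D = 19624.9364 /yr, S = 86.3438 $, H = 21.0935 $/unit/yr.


2*D*S*H = 71485516.4346
TC* = sqrt(71485516.4346) = 8454.9108

8454.9108 $/yr


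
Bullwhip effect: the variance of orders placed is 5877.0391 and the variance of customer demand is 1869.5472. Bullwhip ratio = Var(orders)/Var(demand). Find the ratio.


BW = 5877.0391 / 1869.5472 = 3.1436

3.1436


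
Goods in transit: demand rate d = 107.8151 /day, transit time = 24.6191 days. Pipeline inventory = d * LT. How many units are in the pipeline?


Pipeline = 107.8151 * 24.6191 = 2654.3107

2654.3107 units


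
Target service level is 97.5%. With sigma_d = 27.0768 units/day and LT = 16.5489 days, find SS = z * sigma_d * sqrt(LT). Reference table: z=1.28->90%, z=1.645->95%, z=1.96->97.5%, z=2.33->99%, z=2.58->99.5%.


From the table, SL = 97.5% corresponds to z = 1.96
sqrt(LT) = sqrt(16.5489) = 4.0680
SS = 1.96 * 27.0768 * 4.0680 = 215.8927

215.8927 units


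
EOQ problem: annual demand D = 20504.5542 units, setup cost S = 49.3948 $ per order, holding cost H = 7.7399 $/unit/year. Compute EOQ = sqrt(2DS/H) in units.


2*D*S = 2 * 20504.5542 * 49.3948 = 2025636.7076
2*D*S/H = 261713.5503
EOQ = sqrt(261713.5503) = 511.5795

511.5795 units


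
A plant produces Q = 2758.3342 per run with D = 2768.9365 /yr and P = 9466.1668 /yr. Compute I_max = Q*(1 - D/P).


D/P = 0.2925
1 - D/P = 0.7075
I_max = 2758.3342 * 0.7075 = 1951.4973

1951.4973 units


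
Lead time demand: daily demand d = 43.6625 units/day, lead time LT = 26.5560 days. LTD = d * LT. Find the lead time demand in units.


LTD = 43.6625 * 26.5560 = 1159.5014

1159.5014 units


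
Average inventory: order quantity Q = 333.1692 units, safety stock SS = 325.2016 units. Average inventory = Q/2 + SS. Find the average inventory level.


Q/2 = 166.5846
Avg = 166.5846 + 325.2016 = 491.7862

491.7862 units


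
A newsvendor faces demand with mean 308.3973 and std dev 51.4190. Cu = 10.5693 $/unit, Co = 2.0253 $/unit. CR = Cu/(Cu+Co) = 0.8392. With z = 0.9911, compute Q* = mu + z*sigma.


CR = Cu/(Cu+Co) = 10.5693/(10.5693+2.0253) = 0.8392
z = 0.9911
Q* = 308.3973 + 0.9911 * 51.4190 = 359.3587

359.3587 units


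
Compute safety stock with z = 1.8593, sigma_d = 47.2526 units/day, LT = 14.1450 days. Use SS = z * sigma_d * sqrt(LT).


sqrt(LT) = sqrt(14.1450) = 3.7610
SS = 1.8593 * 47.2526 * 3.7610 = 330.4279

330.4279 units


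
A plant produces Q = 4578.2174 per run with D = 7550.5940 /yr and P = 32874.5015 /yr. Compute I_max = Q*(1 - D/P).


D/P = 0.2297
1 - D/P = 0.7703
I_max = 4578.2174 * 0.7703 = 3526.6954

3526.6954 units


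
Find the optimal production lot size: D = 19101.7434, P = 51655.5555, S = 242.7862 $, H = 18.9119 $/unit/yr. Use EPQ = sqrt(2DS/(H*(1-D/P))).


1 - D/P = 1 - 0.3698 = 0.6302
H*(1-D/P) = 11.9185
2DS = 9275279.3869
EPQ = sqrt(778228.3027) = 882.1725

882.1725 units


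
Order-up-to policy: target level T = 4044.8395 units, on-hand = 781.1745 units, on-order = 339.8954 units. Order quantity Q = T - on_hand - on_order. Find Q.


Inventory position = OH + OO = 781.1745 + 339.8954 = 1121.0699
Q = 4044.8395 - 1121.0699 = 2923.7696

2923.7696 units


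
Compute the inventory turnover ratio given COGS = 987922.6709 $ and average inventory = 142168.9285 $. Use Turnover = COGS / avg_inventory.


Turnover = 987922.6709 / 142168.9285 = 6.9489

6.9489


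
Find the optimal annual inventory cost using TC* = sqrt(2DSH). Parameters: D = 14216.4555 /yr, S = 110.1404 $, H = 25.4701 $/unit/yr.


2*D*S*H = 79762475.6585
TC* = sqrt(79762475.6585) = 8930.9840

8930.9840 $/yr


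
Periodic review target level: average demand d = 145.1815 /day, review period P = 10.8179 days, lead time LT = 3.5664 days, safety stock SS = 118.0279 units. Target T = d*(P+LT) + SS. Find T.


P + LT = 14.3843
d*(P+LT) = 145.1815 * 14.3843 = 2088.3343
T = 2088.3343 + 118.0279 = 2206.3622

2206.3622 units


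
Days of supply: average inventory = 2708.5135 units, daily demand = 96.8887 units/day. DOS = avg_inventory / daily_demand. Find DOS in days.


DOS = 2708.5135 / 96.8887 = 27.9549

27.9549 days


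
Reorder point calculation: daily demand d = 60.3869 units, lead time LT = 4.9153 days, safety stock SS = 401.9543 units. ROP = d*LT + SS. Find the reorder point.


d*LT = 60.3869 * 4.9153 = 296.8197
ROP = 296.8197 + 401.9543 = 698.7740

698.7740 units


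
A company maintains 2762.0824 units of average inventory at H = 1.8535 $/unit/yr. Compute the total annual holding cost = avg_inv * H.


Cost = 2762.0824 * 1.8535 = 5119.5197

5119.5197 $/yr


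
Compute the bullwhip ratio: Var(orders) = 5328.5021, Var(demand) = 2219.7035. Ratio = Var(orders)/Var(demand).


BW = 5328.5021 / 2219.7035 = 2.4005

2.4005


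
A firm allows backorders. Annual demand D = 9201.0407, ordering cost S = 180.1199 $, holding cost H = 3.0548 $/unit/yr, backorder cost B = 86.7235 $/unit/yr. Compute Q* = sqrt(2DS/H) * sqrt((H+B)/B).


sqrt(2DS/H) = 1041.6527
sqrt((H+B)/B) = 1.0175
Q* = 1041.6527 * 1.0175 = 1059.8398

1059.8398 units


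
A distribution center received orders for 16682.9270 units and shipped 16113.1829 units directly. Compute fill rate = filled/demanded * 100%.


FR = 16113.1829 / 16682.9270 * 100 = 96.5849

96.5849%


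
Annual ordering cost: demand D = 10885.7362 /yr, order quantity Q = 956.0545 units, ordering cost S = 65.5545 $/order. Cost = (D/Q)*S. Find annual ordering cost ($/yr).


Number of orders = D/Q = 11.3861
Cost = 11.3861 * 65.5545 = 746.4104

746.4104 $/yr


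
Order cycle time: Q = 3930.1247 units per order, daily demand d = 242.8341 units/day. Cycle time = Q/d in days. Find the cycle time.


Cycle = 3930.1247 / 242.8341 = 16.1844

16.1844 days


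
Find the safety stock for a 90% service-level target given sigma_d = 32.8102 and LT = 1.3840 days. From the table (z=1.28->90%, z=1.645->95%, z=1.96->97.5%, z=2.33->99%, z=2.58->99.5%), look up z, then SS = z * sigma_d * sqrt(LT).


From the table, SL = 90% corresponds to z = 1.28
sqrt(LT) = sqrt(1.3840) = 1.1764
SS = 1.28 * 32.8102 * 1.1764 = 49.4068

49.4068 units


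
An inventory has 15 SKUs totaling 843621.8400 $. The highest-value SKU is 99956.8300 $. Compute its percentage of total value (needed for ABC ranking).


Top item = 99956.8300
Total = 843621.8400
Percentage = 99956.8300 / 843621.8400 * 100 = 11.8485

11.8485%


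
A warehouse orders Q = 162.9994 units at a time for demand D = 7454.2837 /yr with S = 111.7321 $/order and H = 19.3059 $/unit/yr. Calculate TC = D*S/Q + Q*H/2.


Ordering cost = D*S/Q = 5109.7291
Holding cost = Q*H/2 = 1573.4251
TC = 5109.7291 + 1573.4251 = 6683.1541

6683.1541 $/yr


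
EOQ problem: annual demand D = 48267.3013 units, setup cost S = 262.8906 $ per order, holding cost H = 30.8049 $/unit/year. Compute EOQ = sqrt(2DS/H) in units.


2*D*S = 2 * 48267.3013 * 262.8906 = 25378039.5983
2*D*S/H = 823831.2606
EOQ = sqrt(823831.2606) = 907.6515

907.6515 units


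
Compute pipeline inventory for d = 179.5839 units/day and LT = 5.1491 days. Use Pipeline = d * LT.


Pipeline = 179.5839 * 5.1491 = 924.6955

924.6955 units


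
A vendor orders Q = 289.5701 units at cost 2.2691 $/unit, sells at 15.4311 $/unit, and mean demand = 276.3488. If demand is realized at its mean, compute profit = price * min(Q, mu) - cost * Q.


Sales at mu = min(289.5701, 276.3488) = 276.3488
Revenue = 15.4311 * 276.3488 = 4264.3660
Total cost = 2.2691 * 289.5701 = 657.0635
Profit = 4264.3660 - 657.0635 = 3607.3025

3607.3025 $


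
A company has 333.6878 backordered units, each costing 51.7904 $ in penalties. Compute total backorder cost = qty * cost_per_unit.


Total = 333.6878 * 51.7904 = 17281.8246

17281.8246 $


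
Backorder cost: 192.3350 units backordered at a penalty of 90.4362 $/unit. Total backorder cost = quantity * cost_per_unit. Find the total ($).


Total = 192.3350 * 90.4362 = 17394.0465

17394.0465 $


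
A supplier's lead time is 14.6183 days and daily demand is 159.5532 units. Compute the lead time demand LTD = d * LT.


LTD = 159.5532 * 14.6183 = 2332.3965

2332.3965 units


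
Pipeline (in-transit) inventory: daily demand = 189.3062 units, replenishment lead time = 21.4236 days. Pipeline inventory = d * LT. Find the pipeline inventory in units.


Pipeline = 189.3062 * 21.4236 = 4055.6203

4055.6203 units


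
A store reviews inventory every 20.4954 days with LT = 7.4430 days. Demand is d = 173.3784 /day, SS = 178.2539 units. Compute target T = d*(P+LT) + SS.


P + LT = 27.9384
d*(P+LT) = 173.3784 * 27.9384 = 4843.9151
T = 4843.9151 + 178.2539 = 5022.1690

5022.1690 units


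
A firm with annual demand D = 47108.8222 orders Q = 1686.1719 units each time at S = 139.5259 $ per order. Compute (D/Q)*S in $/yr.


Number of orders = D/Q = 27.9383
Cost = 27.9383 * 139.5259 = 3898.1202

3898.1202 $/yr


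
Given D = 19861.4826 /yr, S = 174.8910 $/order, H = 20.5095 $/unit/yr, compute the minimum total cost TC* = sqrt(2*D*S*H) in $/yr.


2*D*S*H = 142483374.9858
TC* = sqrt(142483374.9858) = 11936.6400

11936.6400 $/yr


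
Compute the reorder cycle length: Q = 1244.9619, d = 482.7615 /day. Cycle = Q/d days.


Cycle = 1244.9619 / 482.7615 = 2.5788

2.5788 days


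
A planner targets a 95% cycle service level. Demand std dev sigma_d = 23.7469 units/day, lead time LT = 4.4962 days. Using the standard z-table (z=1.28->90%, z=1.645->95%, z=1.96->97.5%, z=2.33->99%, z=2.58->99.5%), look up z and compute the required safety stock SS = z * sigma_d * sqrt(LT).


From the table, SL = 95% corresponds to z = 1.645
sqrt(LT) = sqrt(4.4962) = 2.1204
SS = 1.645 * 23.7469 * 2.1204 = 82.8315

82.8315 units


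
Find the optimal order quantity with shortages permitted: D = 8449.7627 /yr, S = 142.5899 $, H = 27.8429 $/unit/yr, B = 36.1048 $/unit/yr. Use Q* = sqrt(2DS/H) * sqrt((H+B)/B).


sqrt(2DS/H) = 294.1876
sqrt((H+B)/B) = 1.3309
Q* = 294.1876 * 1.3309 = 391.5204

391.5204 units


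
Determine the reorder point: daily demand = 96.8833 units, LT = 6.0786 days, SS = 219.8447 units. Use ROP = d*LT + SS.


d*LT = 96.8833 * 6.0786 = 588.9148
ROP = 588.9148 + 219.8447 = 808.7595

808.7595 units


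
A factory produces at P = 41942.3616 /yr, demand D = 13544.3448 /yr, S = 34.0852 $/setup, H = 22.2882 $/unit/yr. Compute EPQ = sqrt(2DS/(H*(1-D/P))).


1 - D/P = 1 - 0.3229 = 0.6771
H*(1-D/P) = 15.0907
2DS = 923323.4028
EPQ = sqrt(61184.8241) = 247.3557

247.3557 units


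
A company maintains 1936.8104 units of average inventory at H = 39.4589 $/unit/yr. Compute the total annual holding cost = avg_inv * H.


Cost = 1936.8104 * 39.4589 = 76424.4079

76424.4079 $/yr


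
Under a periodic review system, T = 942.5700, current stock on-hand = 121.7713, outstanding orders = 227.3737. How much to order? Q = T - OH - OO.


Inventory position = OH + OO = 121.7713 + 227.3737 = 349.1450
Q = 942.5700 - 349.1450 = 593.4250

593.4250 units


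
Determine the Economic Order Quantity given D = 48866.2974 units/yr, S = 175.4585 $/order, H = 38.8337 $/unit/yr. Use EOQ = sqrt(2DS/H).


2*D*S = 2 * 48866.2974 * 175.4585 = 17148014.4847
2*D*S/H = 441575.6028
EOQ = sqrt(441575.6028) = 664.5116

664.5116 units


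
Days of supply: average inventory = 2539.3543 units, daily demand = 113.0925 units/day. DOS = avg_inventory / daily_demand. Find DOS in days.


DOS = 2539.3543 / 113.0925 = 22.4538

22.4538 days


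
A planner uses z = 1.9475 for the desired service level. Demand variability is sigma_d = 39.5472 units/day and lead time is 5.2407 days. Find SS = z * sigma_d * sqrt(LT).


sqrt(LT) = sqrt(5.2407) = 2.2893
SS = 1.9475 * 39.5472 * 2.2893 = 176.3144

176.3144 units


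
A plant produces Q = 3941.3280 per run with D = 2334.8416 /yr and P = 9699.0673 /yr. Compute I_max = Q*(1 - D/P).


D/P = 0.2407
1 - D/P = 0.7593
I_max = 3941.3280 * 0.7593 = 2992.5382

2992.5382 units


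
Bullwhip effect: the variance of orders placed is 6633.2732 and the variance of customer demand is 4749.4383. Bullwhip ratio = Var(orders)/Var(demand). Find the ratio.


BW = 6633.2732 / 4749.4383 = 1.3966

1.3966


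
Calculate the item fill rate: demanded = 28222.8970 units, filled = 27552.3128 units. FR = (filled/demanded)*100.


FR = 27552.3128 / 28222.8970 * 100 = 97.6240

97.6240%


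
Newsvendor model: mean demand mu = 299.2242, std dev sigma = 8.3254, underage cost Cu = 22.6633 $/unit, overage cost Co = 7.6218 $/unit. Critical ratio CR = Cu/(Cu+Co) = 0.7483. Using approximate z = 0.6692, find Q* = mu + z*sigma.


CR = Cu/(Cu+Co) = 22.6633/(22.6633+7.6218) = 0.7483
z = 0.6692
Q* = 299.2242 + 0.6692 * 8.3254 = 304.7956

304.7956 units


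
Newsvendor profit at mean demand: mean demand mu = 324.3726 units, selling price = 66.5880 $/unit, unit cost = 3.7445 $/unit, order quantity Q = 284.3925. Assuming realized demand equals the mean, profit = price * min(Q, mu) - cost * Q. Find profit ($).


Sales at mu = min(284.3925, 324.3726) = 284.3925
Revenue = 66.5880 * 284.3925 = 18937.1278
Total cost = 3.7445 * 284.3925 = 1064.9077
Profit = 18937.1278 - 1064.9077 = 17872.2201

17872.2201 $


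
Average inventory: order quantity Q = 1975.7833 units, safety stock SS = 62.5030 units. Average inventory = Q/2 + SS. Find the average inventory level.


Q/2 = 987.8917
Avg = 987.8917 + 62.5030 = 1050.3946

1050.3946 units


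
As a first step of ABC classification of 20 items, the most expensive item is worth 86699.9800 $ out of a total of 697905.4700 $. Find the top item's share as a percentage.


Top item = 86699.9800
Total = 697905.4700
Percentage = 86699.9800 / 697905.4700 * 100 = 12.4229

12.4229%


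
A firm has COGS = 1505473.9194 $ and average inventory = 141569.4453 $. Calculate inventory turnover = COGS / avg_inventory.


Turnover = 1505473.9194 / 141569.4453 = 10.6342

10.6342


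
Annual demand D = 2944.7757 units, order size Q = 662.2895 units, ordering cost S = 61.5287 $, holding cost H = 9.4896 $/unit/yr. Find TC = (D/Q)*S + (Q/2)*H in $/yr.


Ordering cost = D*S/Q = 273.5786
Holding cost = Q*H/2 = 3142.4312
TC = 273.5786 + 3142.4312 = 3416.0098

3416.0098 $/yr


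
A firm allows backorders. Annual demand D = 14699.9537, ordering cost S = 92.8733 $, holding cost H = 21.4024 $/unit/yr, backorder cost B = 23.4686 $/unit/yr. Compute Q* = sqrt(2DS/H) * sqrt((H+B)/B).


sqrt(2DS/H) = 357.1800
sqrt((H+B)/B) = 1.3827
Q* = 357.1800 * 1.3827 = 493.8857

493.8857 units


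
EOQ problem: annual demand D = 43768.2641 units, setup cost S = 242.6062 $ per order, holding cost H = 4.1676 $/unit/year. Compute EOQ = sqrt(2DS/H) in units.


2*D*S = 2 * 43768.2641 * 242.6062 = 21236904.4678
2*D*S/H = 5095715.6320
EOQ = sqrt(5095715.6320) = 2257.3692

2257.3692 units


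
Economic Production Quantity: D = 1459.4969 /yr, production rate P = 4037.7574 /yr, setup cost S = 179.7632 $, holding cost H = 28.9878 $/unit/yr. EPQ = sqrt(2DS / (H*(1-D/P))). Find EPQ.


1 - D/P = 1 - 0.3615 = 0.6385
H*(1-D/P) = 18.5098
2DS = 524727.6663
EPQ = sqrt(28348.6338) = 168.3705

168.3705 units


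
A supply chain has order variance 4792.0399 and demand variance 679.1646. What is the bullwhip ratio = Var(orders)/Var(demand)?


BW = 4792.0399 / 679.1646 = 7.0558

7.0558


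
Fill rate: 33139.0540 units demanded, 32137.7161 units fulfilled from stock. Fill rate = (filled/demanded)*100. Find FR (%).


FR = 32137.7161 / 33139.0540 * 100 = 96.9784

96.9784%


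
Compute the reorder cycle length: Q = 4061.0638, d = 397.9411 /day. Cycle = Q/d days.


Cycle = 4061.0638 / 397.9411 = 10.2052

10.2052 days


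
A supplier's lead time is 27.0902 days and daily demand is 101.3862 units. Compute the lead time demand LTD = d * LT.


LTD = 101.3862 * 27.0902 = 2746.5724

2746.5724 units


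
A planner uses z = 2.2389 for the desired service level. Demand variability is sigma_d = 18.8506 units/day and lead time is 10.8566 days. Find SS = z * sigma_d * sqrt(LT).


sqrt(LT) = sqrt(10.8566) = 3.2949
SS = 2.2389 * 18.8506 * 3.2949 = 139.0615

139.0615 units


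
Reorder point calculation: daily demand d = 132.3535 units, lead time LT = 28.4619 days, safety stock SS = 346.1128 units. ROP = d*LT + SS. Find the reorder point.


d*LT = 132.3535 * 28.4619 = 3767.0321
ROP = 3767.0321 + 346.1128 = 4113.1449

4113.1449 units


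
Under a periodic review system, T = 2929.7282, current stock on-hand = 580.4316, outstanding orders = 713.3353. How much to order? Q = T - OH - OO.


Inventory position = OH + OO = 580.4316 + 713.3353 = 1293.7669
Q = 2929.7282 - 1293.7669 = 1635.9613

1635.9613 units


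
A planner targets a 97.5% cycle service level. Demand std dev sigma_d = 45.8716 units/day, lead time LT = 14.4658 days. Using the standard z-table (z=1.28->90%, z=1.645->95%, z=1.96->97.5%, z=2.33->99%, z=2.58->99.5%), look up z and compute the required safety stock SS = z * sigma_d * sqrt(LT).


From the table, SL = 97.5% corresponds to z = 1.96
sqrt(LT) = sqrt(14.4658) = 3.8034
SS = 1.96 * 45.8716 * 3.8034 = 341.9568

341.9568 units


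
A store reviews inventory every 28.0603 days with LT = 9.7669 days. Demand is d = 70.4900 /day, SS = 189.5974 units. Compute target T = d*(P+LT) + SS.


P + LT = 37.8272
d*(P+LT) = 70.4900 * 37.8272 = 2666.4393
T = 2666.4393 + 189.5974 = 2856.0367

2856.0367 units


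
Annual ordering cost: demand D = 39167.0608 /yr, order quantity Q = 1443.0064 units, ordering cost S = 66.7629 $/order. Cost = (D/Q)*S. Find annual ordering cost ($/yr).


Number of orders = D/Q = 27.1427
Cost = 27.1427 * 66.7629 = 1812.1240

1812.1240 $/yr


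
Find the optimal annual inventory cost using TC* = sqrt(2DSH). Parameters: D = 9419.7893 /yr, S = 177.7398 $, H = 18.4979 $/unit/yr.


2*D*S*H = 61941012.3101
TC* = sqrt(61941012.3101) = 7870.2613

7870.2613 $/yr


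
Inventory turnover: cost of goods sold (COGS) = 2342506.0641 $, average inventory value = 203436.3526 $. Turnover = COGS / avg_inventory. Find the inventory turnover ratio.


Turnover = 2342506.0641 / 203436.3526 = 11.5147

11.5147


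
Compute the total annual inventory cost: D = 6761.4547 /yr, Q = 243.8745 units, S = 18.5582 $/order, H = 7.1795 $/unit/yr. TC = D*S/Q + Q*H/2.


Ordering cost = D*S/Q = 514.5287
Holding cost = Q*H/2 = 875.4485
TC = 514.5287 + 875.4485 = 1389.9772

1389.9772 $/yr


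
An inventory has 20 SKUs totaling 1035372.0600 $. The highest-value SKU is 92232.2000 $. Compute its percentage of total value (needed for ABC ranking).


Top item = 92232.2000
Total = 1035372.0600
Percentage = 92232.2000 / 1035372.0600 * 100 = 8.9081

8.9081%


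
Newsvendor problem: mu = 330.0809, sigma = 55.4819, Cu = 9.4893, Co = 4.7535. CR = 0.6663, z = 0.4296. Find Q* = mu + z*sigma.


CR = Cu/(Cu+Co) = 9.4893/(9.4893+4.7535) = 0.6663
z = 0.4296
Q* = 330.0809 + 0.4296 * 55.4819 = 353.9159

353.9159 units


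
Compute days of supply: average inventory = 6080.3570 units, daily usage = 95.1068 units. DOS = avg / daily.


DOS = 6080.3570 / 95.1068 = 63.9319

63.9319 days


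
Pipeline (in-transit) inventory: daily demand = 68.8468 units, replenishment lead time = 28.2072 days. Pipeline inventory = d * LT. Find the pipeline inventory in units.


Pipeline = 68.8468 * 28.2072 = 1941.9755

1941.9755 units


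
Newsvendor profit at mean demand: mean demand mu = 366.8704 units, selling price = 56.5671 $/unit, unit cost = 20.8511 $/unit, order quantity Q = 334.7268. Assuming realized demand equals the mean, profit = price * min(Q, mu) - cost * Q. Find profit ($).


Sales at mu = min(334.7268, 366.8704) = 334.7268
Revenue = 56.5671 * 334.7268 = 18934.5244
Total cost = 20.8511 * 334.7268 = 6979.4220
Profit = 18934.5244 - 6979.4220 = 11955.1024

11955.1024 $


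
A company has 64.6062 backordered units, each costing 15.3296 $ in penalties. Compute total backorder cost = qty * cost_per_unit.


Total = 64.6062 * 15.3296 = 990.3872

990.3872 $


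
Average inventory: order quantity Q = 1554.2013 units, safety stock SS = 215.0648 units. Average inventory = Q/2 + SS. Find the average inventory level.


Q/2 = 777.1006
Avg = 777.1006 + 215.0648 = 992.1654

992.1654 units


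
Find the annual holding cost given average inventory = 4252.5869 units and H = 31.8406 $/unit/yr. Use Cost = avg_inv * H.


Cost = 4252.5869 * 31.8406 = 135404.9184

135404.9184 $/yr


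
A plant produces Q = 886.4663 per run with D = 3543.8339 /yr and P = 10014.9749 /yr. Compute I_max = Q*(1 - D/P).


D/P = 0.3539
1 - D/P = 0.6461
I_max = 886.4663 * 0.6461 = 572.7871

572.7871 units


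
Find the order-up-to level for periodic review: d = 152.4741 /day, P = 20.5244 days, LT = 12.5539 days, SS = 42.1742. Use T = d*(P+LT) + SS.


P + LT = 33.0783
d*(P+LT) = 152.4741 * 33.0783 = 5043.5840
T = 5043.5840 + 42.1742 = 5085.7582

5085.7582 units


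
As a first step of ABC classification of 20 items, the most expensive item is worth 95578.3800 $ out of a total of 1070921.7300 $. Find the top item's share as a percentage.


Top item = 95578.3800
Total = 1070921.7300
Percentage = 95578.3800 / 1070921.7300 * 100 = 8.9249

8.9249%


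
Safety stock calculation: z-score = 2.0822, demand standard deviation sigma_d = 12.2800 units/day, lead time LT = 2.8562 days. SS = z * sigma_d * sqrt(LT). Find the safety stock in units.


sqrt(LT) = sqrt(2.8562) = 1.6900
SS = 2.0822 * 12.2800 * 1.6900 = 43.2131

43.2131 units


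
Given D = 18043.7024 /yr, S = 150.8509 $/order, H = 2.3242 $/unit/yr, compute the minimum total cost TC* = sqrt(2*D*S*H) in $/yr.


2*D*S*H = 12652520.6166
TC* = sqrt(12652520.6166) = 3557.0382

3557.0382 $/yr


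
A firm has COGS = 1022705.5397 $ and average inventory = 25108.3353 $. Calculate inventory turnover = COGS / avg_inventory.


Turnover = 1022705.5397 / 25108.3353 = 40.7317

40.7317


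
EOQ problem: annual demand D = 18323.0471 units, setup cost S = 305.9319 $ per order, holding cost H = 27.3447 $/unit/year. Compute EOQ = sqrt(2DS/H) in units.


2*D*S = 2 * 18323.0471 * 305.9319 = 11211209.2262
2*D*S/H = 409995.6930
EOQ = sqrt(409995.6930) = 640.3091

640.3091 units


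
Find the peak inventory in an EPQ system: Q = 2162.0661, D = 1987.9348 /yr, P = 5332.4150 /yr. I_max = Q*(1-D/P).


D/P = 0.3728
1 - D/P = 0.6272
I_max = 2162.0661 * 0.6272 = 1356.0436

1356.0436 units


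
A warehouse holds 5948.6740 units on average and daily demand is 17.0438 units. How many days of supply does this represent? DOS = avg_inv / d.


DOS = 5948.6740 / 17.0438 = 349.0228

349.0228 days


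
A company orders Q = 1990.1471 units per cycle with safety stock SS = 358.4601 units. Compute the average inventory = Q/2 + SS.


Q/2 = 995.0735
Avg = 995.0735 + 358.4601 = 1353.5336

1353.5336 units


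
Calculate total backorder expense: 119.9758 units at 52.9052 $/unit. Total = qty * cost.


Total = 119.9758 * 52.9052 = 6347.3437

6347.3437 $


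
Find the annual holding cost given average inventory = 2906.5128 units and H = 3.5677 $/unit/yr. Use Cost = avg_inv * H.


Cost = 2906.5128 * 3.5677 = 10369.5657

10369.5657 $/yr


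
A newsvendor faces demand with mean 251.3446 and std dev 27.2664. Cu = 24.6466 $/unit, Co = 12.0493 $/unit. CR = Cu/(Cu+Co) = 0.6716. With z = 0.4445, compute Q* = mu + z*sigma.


CR = Cu/(Cu+Co) = 24.6466/(24.6466+12.0493) = 0.6716
z = 0.4445
Q* = 251.3446 + 0.4445 * 27.2664 = 263.4645

263.4645 units


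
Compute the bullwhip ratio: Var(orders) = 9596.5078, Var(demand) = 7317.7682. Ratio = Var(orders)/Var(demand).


BW = 9596.5078 / 7317.7682 = 1.3114

1.3114


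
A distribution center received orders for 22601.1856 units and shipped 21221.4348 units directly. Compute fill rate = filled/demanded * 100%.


FR = 21221.4348 / 22601.1856 * 100 = 93.8952

93.8952%


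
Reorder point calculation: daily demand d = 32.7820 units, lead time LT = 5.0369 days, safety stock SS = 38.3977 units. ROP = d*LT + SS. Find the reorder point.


d*LT = 32.7820 * 5.0369 = 165.1197
ROP = 165.1197 + 38.3977 = 203.5174

203.5174 units


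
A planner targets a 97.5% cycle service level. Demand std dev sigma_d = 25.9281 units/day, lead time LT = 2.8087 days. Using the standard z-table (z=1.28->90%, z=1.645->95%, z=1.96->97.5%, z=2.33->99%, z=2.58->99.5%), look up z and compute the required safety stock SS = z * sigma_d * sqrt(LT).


From the table, SL = 97.5% corresponds to z = 1.96
sqrt(LT) = sqrt(2.8087) = 1.6759
SS = 1.96 * 25.9281 * 1.6759 = 85.1686

85.1686 units


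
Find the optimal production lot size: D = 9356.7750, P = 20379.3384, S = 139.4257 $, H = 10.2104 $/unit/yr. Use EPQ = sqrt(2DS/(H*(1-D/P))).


1 - D/P = 1 - 0.4591 = 0.5409
H*(1-D/P) = 5.5225
2DS = 2609149.8082
EPQ = sqrt(472458.5738) = 687.3562

687.3562 units


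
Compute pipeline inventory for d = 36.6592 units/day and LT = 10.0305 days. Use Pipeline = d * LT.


Pipeline = 36.6592 * 10.0305 = 367.7101

367.7101 units


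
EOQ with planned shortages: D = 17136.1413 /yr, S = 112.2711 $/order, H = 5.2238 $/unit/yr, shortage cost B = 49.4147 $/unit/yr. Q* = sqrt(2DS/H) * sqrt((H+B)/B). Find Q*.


sqrt(2DS/H) = 858.2469
sqrt((H+B)/B) = 1.0515
Q* = 858.2469 * 1.0515 = 902.4716

902.4716 units


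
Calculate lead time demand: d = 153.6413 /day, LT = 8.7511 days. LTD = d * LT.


LTD = 153.6413 * 8.7511 = 1344.5304

1344.5304 units


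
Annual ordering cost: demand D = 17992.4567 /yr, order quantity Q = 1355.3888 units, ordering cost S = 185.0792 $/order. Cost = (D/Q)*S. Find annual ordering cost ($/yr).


Number of orders = D/Q = 13.2748
Cost = 13.2748 * 185.0792 = 2456.8814

2456.8814 $/yr


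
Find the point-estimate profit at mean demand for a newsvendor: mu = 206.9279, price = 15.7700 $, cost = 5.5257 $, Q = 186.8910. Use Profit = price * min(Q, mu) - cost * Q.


Sales at mu = min(186.8910, 206.9279) = 186.8910
Revenue = 15.7700 * 186.8910 = 2947.2711
Total cost = 5.5257 * 186.8910 = 1032.7036
Profit = 2947.2711 - 1032.7036 = 1914.5675

1914.5675 $


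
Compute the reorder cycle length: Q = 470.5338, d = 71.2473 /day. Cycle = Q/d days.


Cycle = 470.5338 / 71.2473 = 6.6042

6.6042 days


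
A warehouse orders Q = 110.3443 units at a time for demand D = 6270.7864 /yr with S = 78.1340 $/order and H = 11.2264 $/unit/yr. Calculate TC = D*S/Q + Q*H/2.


Ordering cost = D*S/Q = 4440.2985
Holding cost = Q*H/2 = 619.3846
TC = 4440.2985 + 619.3846 = 5059.6831

5059.6831 $/yr


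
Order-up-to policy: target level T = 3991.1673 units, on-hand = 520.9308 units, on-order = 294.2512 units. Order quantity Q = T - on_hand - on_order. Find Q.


Inventory position = OH + OO = 520.9308 + 294.2512 = 815.1820
Q = 3991.1673 - 815.1820 = 3175.9853

3175.9853 units


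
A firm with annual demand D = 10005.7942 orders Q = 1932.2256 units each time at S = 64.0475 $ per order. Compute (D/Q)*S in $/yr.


Number of orders = D/Q = 5.1784
Cost = 5.1784 * 64.0475 = 331.6622

331.6622 $/yr


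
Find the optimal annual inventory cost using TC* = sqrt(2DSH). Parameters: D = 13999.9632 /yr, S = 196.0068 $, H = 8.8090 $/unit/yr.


2*D*S*H = 48345342.1541
TC* = sqrt(48345342.1541) = 6953.0815

6953.0815 $/yr


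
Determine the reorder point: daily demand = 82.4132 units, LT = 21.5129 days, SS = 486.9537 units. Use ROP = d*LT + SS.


d*LT = 82.4132 * 21.5129 = 1772.9469
ROP = 1772.9469 + 486.9537 = 2259.9006

2259.9006 units


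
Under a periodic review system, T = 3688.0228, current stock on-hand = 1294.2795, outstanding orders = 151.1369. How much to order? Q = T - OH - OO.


Inventory position = OH + OO = 1294.2795 + 151.1369 = 1445.4164
Q = 3688.0228 - 1445.4164 = 2242.6064

2242.6064 units


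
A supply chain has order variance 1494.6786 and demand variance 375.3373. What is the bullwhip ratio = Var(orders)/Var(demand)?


BW = 1494.6786 / 375.3373 = 3.9822

3.9822


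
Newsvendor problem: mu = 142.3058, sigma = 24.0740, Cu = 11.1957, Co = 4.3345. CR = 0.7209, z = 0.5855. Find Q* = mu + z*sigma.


CR = Cu/(Cu+Co) = 11.1957/(11.1957+4.3345) = 0.7209
z = 0.5855
Q* = 142.3058 + 0.5855 * 24.0740 = 156.4011

156.4011 units


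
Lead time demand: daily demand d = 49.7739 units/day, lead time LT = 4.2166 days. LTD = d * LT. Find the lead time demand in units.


LTD = 49.7739 * 4.2166 = 209.8766

209.8766 units


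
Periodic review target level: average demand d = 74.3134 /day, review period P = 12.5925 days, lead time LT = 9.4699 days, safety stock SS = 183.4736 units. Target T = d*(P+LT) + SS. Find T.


P + LT = 22.0624
d*(P+LT) = 74.3134 * 22.0624 = 1639.5320
T = 1639.5320 + 183.4736 = 1823.0056

1823.0056 units


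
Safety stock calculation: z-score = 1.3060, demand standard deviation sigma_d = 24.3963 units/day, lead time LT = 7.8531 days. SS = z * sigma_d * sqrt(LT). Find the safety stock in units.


sqrt(LT) = sqrt(7.8531) = 2.8023
SS = 1.3060 * 24.3963 * 2.8023 = 89.2869

89.2869 units


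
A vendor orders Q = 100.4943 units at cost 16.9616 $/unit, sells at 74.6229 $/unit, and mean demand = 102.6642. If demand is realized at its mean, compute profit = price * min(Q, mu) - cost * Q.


Sales at mu = min(100.4943, 102.6642) = 100.4943
Revenue = 74.6229 * 100.4943 = 7499.1761
Total cost = 16.9616 * 100.4943 = 1704.5441
Profit = 7499.1761 - 1704.5441 = 5794.6320

5794.6320 $


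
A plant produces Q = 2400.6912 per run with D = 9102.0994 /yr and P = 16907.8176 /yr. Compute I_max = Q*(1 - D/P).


D/P = 0.5383
1 - D/P = 0.4617
I_max = 2400.6912 * 0.4617 = 1108.3109

1108.3109 units


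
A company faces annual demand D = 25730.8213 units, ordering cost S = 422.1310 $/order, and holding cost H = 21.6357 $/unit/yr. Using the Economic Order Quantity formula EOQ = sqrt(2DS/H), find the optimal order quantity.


2*D*S = 2 * 25730.8213 * 422.1310 = 21723554.6524
2*D*S/H = 1004060.6337
EOQ = sqrt(1004060.6337) = 1002.0283

1002.0283 units


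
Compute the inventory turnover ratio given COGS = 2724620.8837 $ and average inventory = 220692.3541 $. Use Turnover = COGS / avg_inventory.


Turnover = 2724620.8837 / 220692.3541 = 12.3458

12.3458


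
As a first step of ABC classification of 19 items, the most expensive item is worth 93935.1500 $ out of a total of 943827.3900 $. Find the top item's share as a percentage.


Top item = 93935.1500
Total = 943827.3900
Percentage = 93935.1500 / 943827.3900 * 100 = 9.9526

9.9526%


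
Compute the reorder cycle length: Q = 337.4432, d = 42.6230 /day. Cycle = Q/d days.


Cycle = 337.4432 / 42.6230 = 7.9169

7.9169 days


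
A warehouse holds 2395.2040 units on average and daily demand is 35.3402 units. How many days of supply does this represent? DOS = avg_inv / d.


DOS = 2395.2040 / 35.3402 = 67.7756

67.7756 days


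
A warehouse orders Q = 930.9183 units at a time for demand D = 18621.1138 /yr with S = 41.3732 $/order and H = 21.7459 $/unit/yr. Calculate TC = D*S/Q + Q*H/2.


Ordering cost = D*S/Q = 827.5861
Holding cost = Q*H/2 = 10121.8281
TC = 827.5861 + 10121.8281 = 10949.4143

10949.4143 $/yr


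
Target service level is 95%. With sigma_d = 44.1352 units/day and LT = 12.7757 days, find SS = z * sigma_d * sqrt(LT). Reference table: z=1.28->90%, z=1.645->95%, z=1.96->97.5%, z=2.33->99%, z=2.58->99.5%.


From the table, SL = 95% corresponds to z = 1.645
sqrt(LT) = sqrt(12.7757) = 3.5743
SS = 1.645 * 44.1352 * 3.5743 = 259.5036

259.5036 units


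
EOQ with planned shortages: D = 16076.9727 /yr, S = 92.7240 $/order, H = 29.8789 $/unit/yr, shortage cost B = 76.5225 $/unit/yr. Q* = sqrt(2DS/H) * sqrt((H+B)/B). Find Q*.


sqrt(2DS/H) = 315.8864
sqrt((H+B)/B) = 1.1792
Q* = 315.8864 * 1.1792 = 372.4860

372.4860 units


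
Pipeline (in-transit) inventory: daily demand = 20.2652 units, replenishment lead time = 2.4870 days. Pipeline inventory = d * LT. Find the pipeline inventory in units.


Pipeline = 20.2652 * 2.4870 = 50.3996

50.3996 units


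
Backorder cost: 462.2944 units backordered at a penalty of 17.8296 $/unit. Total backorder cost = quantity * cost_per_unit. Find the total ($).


Total = 462.2944 * 17.8296 = 8242.5242

8242.5242 $


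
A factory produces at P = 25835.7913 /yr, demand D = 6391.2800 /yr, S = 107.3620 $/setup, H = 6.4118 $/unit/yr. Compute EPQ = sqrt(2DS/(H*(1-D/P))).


1 - D/P = 1 - 0.2474 = 0.7526
H*(1-D/P) = 4.8256
2DS = 1372361.2067
EPQ = sqrt(284389.2665) = 533.2816

533.2816 units


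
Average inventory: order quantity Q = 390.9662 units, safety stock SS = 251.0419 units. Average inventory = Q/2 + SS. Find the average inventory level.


Q/2 = 195.4831
Avg = 195.4831 + 251.0419 = 446.5250

446.5250 units


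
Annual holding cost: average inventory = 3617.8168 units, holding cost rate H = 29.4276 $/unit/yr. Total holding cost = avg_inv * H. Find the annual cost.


Cost = 3617.8168 * 29.4276 = 106463.6657

106463.6657 $/yr


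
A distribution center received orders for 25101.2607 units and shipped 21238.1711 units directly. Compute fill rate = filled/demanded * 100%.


FR = 21238.1711 / 25101.2607 * 100 = 84.6100

84.6100%


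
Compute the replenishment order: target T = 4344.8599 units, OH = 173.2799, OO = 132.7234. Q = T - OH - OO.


Inventory position = OH + OO = 173.2799 + 132.7234 = 306.0033
Q = 4344.8599 - 306.0033 = 4038.8566

4038.8566 units


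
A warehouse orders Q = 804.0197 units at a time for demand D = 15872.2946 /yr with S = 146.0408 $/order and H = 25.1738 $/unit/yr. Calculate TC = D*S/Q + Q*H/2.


Ordering cost = D*S/Q = 2883.0172
Holding cost = Q*H/2 = 10120.1156
TC = 2883.0172 + 10120.1156 = 13003.1327

13003.1327 $/yr


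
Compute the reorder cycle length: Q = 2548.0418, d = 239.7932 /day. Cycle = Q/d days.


Cycle = 2548.0418 / 239.7932 = 10.6260

10.6260 days


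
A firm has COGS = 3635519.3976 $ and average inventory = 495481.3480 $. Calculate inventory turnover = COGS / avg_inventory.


Turnover = 3635519.3976 / 495481.3480 = 7.3373

7.3373


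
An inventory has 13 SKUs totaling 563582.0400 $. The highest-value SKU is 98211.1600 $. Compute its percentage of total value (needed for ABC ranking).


Top item = 98211.1600
Total = 563582.0400
Percentage = 98211.1600 / 563582.0400 * 100 = 17.4262

17.4262%


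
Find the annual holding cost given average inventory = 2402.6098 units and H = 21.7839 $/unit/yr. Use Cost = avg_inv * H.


Cost = 2402.6098 * 21.7839 = 52338.2116

52338.2116 $/yr


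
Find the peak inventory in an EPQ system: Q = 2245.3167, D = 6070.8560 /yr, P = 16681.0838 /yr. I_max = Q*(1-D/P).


D/P = 0.3639
1 - D/P = 0.6361
I_max = 2245.3167 * 0.6361 = 1428.1639

1428.1639 units


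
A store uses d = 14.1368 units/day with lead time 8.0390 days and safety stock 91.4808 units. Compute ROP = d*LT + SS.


d*LT = 14.1368 * 8.0390 = 113.6457
ROP = 113.6457 + 91.4808 = 205.1265

205.1265 units


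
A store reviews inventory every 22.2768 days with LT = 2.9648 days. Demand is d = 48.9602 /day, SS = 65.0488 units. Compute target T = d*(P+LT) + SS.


P + LT = 25.2416
d*(P+LT) = 48.9602 * 25.2416 = 1235.8338
T = 1235.8338 + 65.0488 = 1300.8826

1300.8826 units


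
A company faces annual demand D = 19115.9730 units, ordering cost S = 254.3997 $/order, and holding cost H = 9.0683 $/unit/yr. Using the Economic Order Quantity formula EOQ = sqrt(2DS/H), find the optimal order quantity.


2*D*S = 2 * 19115.9730 * 254.3997 = 9726195.5928
2*D*S/H = 1072548.9444
EOQ = sqrt(1072548.9444) = 1035.6394

1035.6394 units


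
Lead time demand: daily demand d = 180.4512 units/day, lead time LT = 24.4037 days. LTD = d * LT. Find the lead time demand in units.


LTD = 180.4512 * 24.4037 = 4403.6769

4403.6769 units


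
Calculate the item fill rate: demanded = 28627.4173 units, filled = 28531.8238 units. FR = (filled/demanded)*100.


FR = 28531.8238 / 28627.4173 * 100 = 99.6661

99.6661%


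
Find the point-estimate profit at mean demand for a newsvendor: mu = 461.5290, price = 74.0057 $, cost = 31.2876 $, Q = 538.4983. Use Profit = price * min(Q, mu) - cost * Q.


Sales at mu = min(538.4983, 461.5290) = 461.5290
Revenue = 74.0057 * 461.5290 = 34155.7767
Total cost = 31.2876 * 538.4983 = 16848.3194
Profit = 34155.7767 - 16848.3194 = 17307.4573

17307.4573 $


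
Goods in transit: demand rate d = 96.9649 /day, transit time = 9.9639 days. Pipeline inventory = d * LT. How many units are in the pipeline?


Pipeline = 96.9649 * 9.9639 = 966.1486

966.1486 units


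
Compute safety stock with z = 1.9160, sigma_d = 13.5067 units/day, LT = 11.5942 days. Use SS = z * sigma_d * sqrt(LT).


sqrt(LT) = sqrt(11.5942) = 3.4050
SS = 1.9160 * 13.5067 * 3.4050 = 88.1181

88.1181 units


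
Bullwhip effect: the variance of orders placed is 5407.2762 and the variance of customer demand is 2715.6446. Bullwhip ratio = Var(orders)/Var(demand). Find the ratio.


BW = 5407.2762 / 2715.6446 = 1.9912

1.9912


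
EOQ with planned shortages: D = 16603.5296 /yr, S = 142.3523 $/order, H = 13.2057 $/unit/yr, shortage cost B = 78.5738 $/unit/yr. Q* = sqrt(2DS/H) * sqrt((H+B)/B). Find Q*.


sqrt(2DS/H) = 598.2969
sqrt((H+B)/B) = 1.0808
Q* = 598.2969 * 1.0808 = 646.6223

646.6223 units


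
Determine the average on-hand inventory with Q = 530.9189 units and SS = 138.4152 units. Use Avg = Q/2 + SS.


Q/2 = 265.4595
Avg = 265.4595 + 138.4152 = 403.8746

403.8746 units


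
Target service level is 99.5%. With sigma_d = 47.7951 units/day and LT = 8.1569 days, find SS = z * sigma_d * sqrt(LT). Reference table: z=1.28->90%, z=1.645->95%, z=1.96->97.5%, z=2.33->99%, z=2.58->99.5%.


From the table, SL = 99.5% corresponds to z = 2.58
sqrt(LT) = sqrt(8.1569) = 2.8560
SS = 2.58 * 47.7951 * 2.8560 = 352.1808

352.1808 units


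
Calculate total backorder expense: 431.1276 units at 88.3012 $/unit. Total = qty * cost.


Total = 431.1276 * 88.3012 = 38069.0844

38069.0844 $


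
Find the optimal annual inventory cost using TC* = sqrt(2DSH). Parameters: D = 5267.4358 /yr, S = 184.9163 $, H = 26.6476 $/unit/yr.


2*D*S*H = 51911376.2019
TC* = sqrt(51911376.2019) = 7204.9550

7204.9550 $/yr


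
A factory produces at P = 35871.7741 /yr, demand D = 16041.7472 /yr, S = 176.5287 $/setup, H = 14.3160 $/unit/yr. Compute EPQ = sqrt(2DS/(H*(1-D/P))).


1 - D/P = 1 - 0.4472 = 0.5528
H*(1-D/P) = 7.9139
2DS = 5663657.5579
EPQ = sqrt(715656.8782) = 845.9651

845.9651 units


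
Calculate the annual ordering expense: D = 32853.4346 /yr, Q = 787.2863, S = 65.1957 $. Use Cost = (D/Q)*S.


Number of orders = D/Q = 41.7300
Cost = 41.7300 * 65.1957 = 2720.6147

2720.6147 $/yr


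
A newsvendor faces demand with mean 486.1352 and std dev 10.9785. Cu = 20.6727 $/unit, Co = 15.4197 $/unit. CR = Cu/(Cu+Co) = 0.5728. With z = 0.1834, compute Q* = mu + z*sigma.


CR = Cu/(Cu+Co) = 20.6727/(20.6727+15.4197) = 0.5728
z = 0.1834
Q* = 486.1352 + 0.1834 * 10.9785 = 488.1487

488.1487 units


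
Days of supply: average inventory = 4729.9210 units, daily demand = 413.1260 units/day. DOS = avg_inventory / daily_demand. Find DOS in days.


DOS = 4729.9210 / 413.1260 = 11.4491

11.4491 days


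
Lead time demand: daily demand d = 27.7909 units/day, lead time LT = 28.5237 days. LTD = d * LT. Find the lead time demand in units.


LTD = 27.7909 * 28.5237 = 792.6993

792.6993 units
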